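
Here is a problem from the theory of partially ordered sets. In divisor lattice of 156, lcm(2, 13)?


Join=lcm.
gcd(2,13)=1
lcm=26


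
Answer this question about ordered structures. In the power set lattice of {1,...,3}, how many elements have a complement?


An element a is complemented if some b has a meet b = bottom, a join b = top.
every subset A has complement S\A, so all elements are complemented.
Complemented elements: {}, {1}, {2}, {3}, {1,2}, {1,3}, ... (2 more)
Count: 8


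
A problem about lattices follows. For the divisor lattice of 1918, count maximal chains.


A maximal chain goes from the minimum element to a maximal element via cover relations.
Counting all min-to-max paths in the cover graph.
Total maximal chains: 6


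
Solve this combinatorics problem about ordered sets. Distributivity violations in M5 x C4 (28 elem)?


Distributive law: a ^ (b v c) = (a ^ b) v (a ^ c).
Check all 28^3 = 21952 ordered triples (a,b,c).
  e.g. a=(a1,0), b=(a2,0), c=(a3,0): lhs=(a1,0) != rhs=(0,0)
  e.g. a=(a1,0), b=(a2,0), c=(a3,1): lhs=(a1,0) != rhs=(0,0)
Total violating triples: 3840


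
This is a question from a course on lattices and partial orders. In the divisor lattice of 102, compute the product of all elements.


Divisors of 102: [1, 2, 3, 6, 17, 34, 51, 102]
Product = n^(d(n)/2) = 102^(8/2)
Product = 108243216


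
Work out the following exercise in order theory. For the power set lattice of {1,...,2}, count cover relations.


A cover relation a -< b holds when a < b with no c strictly between.
Cover relations:
  {} -< {1}
  {} -< {2}
  {1} -< {1,2}
  {2} -< {1,2}
Total: 4


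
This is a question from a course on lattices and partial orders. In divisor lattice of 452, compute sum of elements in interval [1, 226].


Interval [1,226] in divisors of 452: [1, 2, 113, 226]
Sum = 342


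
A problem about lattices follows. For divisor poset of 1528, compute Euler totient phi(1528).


phi(n) = n * prod_{p|n} (1 - 1/p).
Prime divisors of 1528: [2, 191]
phi(1528) = 1528 * (1 - 1/2) * (1 - 1/191)
phi(1528) = 760


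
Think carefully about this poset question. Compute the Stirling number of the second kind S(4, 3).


S(n,k) = k*S(n-1,k) + S(n-1,k-1).
S(3,3) = 1, S(3,2) = 3
S(4,3) = 3*1 + 3 = 3 + 3
S(4,3) = 6


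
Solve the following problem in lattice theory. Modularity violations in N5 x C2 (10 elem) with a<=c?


Modular law: if a <= c then a v (b ^ c) = (a v b) ^ c.
Check all triples (a,b,c) with a <= c among 10 elements.
  e.g. a=(a,0), b=(c,0), c=(b,0): lhs=(a,0) != rhs=(b,0)
  e.g. a=(a,0), b=(c,1), c=(b,0): lhs=(a,0) != rhs=(b,0)
Total violating triples: 6


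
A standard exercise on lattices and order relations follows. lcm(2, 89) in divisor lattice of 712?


Join=lcm.
gcd(2,89)=1
lcm=178


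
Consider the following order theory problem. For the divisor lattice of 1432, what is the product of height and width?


Height = length of longest chain minus 1; width = size of largest antichain.
A maximum chain: 1 | 179 | 358 | 716 | 1432  (height 4).
A maximum antichain: {2, 179}  (width 2).
Product = 4 * 2 = 8


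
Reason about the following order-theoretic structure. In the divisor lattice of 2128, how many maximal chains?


A maximal chain goes from the minimum element to a maximal element via cover relations.
Counting all min-to-max paths in the cover graph.
Total maximal chains: 30


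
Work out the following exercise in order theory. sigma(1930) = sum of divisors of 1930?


sigma(n) = sum of divisors.
Divisors of 1930: [1, 2, 5, 10, 193, 386, 965, 1930]
Sum = 3492


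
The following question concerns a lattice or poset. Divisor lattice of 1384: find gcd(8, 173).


In a divisor lattice, meet = gcd (greatest common divisor).
By Euclidean algorithm or factoring: gcd(8,173) = 1


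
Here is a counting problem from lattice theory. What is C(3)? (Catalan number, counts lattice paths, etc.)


C(n) = C(2n, n) / (n+1).
C(6, 3) = 20
C(3) = 20 / 4 = 5


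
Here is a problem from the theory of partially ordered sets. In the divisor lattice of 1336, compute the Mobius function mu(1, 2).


In a divisor lattice, mu(a,b) = mu(b/a) where mu is the classical Mobius function.
b/a = 2/1 = 2
Prime factorization of 2: primes [2]
2 is squarefree with 1 prime factor(s), so mu(2) = (-1)^1 = -1


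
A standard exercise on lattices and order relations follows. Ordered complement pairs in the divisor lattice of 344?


Complement pair (a,b): a meet b = bottom, a join b = top.
Here: gcd(a,b)=1 and lcm(a,b)=344, i.e. a*b=344 with a,b coprime.
Pairs found: (1,344), (8,43), (43,8), (344,1)
Total ordered pairs: 4


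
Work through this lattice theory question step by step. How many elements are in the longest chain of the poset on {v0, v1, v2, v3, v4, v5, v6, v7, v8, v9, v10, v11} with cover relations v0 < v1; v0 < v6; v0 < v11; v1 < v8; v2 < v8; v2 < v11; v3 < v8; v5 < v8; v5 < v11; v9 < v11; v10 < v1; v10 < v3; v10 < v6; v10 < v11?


A chain is a totally ordered subset; we count the number of elements in a maximum chain.
Compute, for each element x, the size of the longest chain ending at x:
  v0: 1
  v2: 1
  v4: 1
  v5: 1
  v7: 1
  v9: 1
  ...
A maximum chain: v0 < v1 < v8
Number of elements in the longest chain: 3


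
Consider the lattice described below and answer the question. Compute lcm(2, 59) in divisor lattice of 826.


In a divisor lattice, join = lcm (least common multiple).
gcd(2,59) = 1
lcm(2,59) = 2*59/gcd = 118/1 = 118


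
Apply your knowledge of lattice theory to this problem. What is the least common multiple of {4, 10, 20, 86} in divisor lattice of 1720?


In a divisor lattice, join = lcm (least common multiple).
Compute lcm iteratively: start with first element, then lcm(current, next).
Elements: [4, 10, 20, 86]
lcm(4,10) = 20
lcm(20,20) = 20
lcm(20,86) = 860
Final lcm = 860


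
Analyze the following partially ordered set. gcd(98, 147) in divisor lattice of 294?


Meet=gcd.
gcd(98,147)=49


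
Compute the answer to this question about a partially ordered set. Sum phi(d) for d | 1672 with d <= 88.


Divisors of 1672 up to 88: [1, 2, 4, 8, 11, 19, 22, 38, 44, 76, 88]
phi values: [1, 1, 2, 4, 10, 18, 10, 18, 20, 36, 40]
Sum = 160


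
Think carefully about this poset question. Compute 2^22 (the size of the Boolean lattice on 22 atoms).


Power set = 2^n.
2^22 = 4194304


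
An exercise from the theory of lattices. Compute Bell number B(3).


B(n) = number of set partitions of an n-element set.
B(n) satisfies the recurrence: B(n+1) = sum_k C(n,k)*B(k).
B(3) = 5


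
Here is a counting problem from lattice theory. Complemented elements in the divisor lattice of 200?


An element a is complemented if some b has a meet b = bottom, a join b = top.
a is complemented iff gcd(a, n/a)=1, i.e. a is a unitary divisor of 200.
Complemented elements: 1, 8, 25, 200
Count: 4


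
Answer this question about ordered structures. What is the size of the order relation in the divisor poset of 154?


The order relation is {(a,b) : a <= b}, reflexive so it includes (a,a).
Examples: (1,1), (1,11), (1,14), (1,154), (1,2), ...
Total ordered pairs: 27


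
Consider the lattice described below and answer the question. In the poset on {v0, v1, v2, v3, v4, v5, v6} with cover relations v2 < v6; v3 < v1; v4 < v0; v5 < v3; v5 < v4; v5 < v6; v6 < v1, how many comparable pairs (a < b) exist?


A comparable pair {a,b} has a < b or b < a in the order.
Count unordered pairs where one element is strictly below the other.
Examples: {v0,v4}, {v0,v5}, {v1,v2}, {v1,v3}, ...
Total comparable pairs: 10


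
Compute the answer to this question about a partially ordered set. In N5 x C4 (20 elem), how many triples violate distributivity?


Distributive law: a ^ (b v c) = (a ^ b) v (a ^ c).
Check all 20^3 = 8000 ordered triples (a,b,c).
  e.g. a=(b,0), b=(a,0), c=(c,0): lhs=(b,0) != rhs=(a,0)
  e.g. a=(b,0), b=(a,0), c=(c,1): lhs=(b,0) != rhs=(a,0)
Total violating triples: 128


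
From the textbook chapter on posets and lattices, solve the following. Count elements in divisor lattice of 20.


Divisors of 20: [1, 2, 4, 5, 10, 20]
Count: 6


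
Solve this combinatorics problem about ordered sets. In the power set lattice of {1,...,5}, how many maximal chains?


A maximal chain goes from the minimum element to a maximal element via cover relations.
Counting all min-to-max paths in the cover graph.
Total maximal chains: 120


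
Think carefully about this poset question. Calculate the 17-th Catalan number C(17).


C(n) = C(2n, n) / (n+1).
C(34, 17) = 2333606220
C(17) = 2333606220 / 18 = 129644790


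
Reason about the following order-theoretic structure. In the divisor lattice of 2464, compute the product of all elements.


Divisors of 2464: [1, 2, 4, 7, 8, 11, 14, 16, 22, 28, 32, 44, 56, 77, 88, 112, 154, 176, 224, 308, 352, 616, 1232, 2464]
Product = n^(d(n)/2) = 2464^(24/2)
Product = 50082781634695956879921596112047907536896


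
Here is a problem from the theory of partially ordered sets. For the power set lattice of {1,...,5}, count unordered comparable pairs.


A comparable pair {a,b} has a < b or b < a in the order.
Count unordered pairs where one element is strictly below the other.
Examples: {{},{1}}, {{},{2}}, {{},{3}}, {{},{4}}, ...
Total comparable pairs: 211


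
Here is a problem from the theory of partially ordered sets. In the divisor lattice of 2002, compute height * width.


Height = length of longest chain minus 1; width = size of largest antichain.
A maximum chain: 1 | 13 | 143 | 1001 | 2002  (height 4).
A maximum antichain: {14, 22, 26, 77, 91, 143}  (width 6).
Product = 4 * 6 = 24


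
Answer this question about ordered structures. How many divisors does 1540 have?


Divisors of 1540: [1, 2, 4, 5, 7, 10, 11, 14, 20, 22, 28, 35, 44, 55, 70, 77, 110, 140, 154, 220, 308, 385, 770, 1540]
Count: 24


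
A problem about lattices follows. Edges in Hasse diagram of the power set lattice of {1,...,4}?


A cover relation a -< b holds when a < b with no c strictly between.
Cover relations:
  {} -< {1}
  {} -< {2}
  {} -< {3}
  {} -< {4}
  {1} -< {1,2}
  {1} -< {1,3}
  {1} -< {1,4}
  {2} -< {1,2}
  ...24 more
Total: 32


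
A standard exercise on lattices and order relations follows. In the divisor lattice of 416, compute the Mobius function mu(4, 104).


In a divisor lattice, mu(a,b) = mu(b/a) where mu is the classical Mobius function.
b/a = 104/4 = 26
Prime factorization of 26: primes [2, 13]
26 is squarefree with 2 prime factor(s), so mu(26) = (-1)^2 = 1


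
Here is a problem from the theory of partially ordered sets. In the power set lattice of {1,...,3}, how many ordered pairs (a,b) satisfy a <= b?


The order relation is {(a,b) : a <= b}, reflexive so it includes (a,a).
Examples: ({},{}), ({},{1,2}), ({},{1,2,3}), ({},{1,3}), ({},{1}), ...
Total ordered pairs: 27


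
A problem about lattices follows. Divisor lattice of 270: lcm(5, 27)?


Join=lcm.
gcd(5,27)=1
lcm=135


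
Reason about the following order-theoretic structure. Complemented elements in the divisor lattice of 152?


An element a is complemented if some b has a meet b = bottom, a join b = top.
a is complemented iff gcd(a, n/a)=1, i.e. a is a unitary divisor of 152.
Complemented elements: 1, 8, 19, 152
Count: 4


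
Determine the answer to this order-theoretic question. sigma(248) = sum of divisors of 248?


sigma(n) = sum of divisors.
Divisors of 248: [1, 2, 4, 8, 31, 62, 124, 248]
Sum = 480


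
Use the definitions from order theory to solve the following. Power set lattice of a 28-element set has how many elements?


Power set = 2^n.
2^28 = 268435456


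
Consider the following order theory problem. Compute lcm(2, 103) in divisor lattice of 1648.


In a divisor lattice, join = lcm (least common multiple).
gcd(2,103) = 1
lcm(2,103) = 2*103/gcd = 206/1 = 206


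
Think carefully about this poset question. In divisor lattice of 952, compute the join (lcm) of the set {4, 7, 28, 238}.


In a divisor lattice, join = lcm (least common multiple).
Compute lcm iteratively: start with first element, then lcm(current, next).
Elements: [4, 7, 28, 238]
lcm(4,7) = 28
lcm(28,28) = 28
lcm(28,238) = 476
Final lcm = 476


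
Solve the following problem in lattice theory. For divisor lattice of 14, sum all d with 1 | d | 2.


Interval [1,2] in divisors of 14: [1, 2]
Sum = 3


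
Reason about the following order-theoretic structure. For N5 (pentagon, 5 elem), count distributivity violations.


Distributive law: a ^ (b v c) = (a ^ b) v (a ^ c).
Check all 5^3 = 125 ordered triples (a,b,c).
  e.g. a=b, b=a, c=c: lhs=b != rhs=a
  e.g. a=b, b=c, c=a: lhs=b != rhs=a
Total violating triples: 2


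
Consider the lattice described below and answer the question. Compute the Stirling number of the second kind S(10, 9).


S(n,k) = k*S(n-1,k) + S(n-1,k-1).
S(9,9) = 1, S(9,8) = 36
S(10,9) = 9*1 + 36 = 9 + 36
S(10,9) = 45


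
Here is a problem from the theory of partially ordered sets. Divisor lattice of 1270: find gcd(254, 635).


In a divisor lattice, meet = gcd (greatest common divisor).
By Euclidean algorithm or factoring: gcd(254,635) = 127


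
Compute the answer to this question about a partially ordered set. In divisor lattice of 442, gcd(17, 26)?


Meet=gcd.
gcd(17,26)=1


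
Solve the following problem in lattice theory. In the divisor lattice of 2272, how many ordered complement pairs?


Complement pair (a,b): a meet b = bottom, a join b = top.
Here: gcd(a,b)=1 and lcm(a,b)=2272, i.e. a*b=2272 with a,b coprime.
Pairs found: (1,2272), (32,71), (71,32), (2272,1)
Total ordered pairs: 4


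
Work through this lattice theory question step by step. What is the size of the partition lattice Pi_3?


B(n) = number of set partitions of an n-element set.
B(n) satisfies the recurrence: B(n+1) = sum_k C(n,k)*B(k).
B(3) = 5


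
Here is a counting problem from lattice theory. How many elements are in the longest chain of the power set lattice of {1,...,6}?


A chain is a totally ordered subset; we count the number of elements in a maximum chain.
Compute, for each element x, the size of the longest chain ending at x:
  {}: 1
  {1}: 2
  {2}: 2
  {3}: 2
  {4}: 2
  {5}: 2
  ...
A maximum chain: {} < {1} < {1,2} < {1,2,3} < {1,2,3,4} < {1,2,3,4,5} < {1,2,3,4,5,6}
Number of elements in the longest chain: 7


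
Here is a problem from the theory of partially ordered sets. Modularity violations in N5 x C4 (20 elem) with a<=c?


Modular law: if a <= c then a v (b ^ c) = (a v b) ^ c.
Check all triples (a,b,c) with a <= c among 20 elements.
  e.g. a=(a,0), b=(c,0), c=(b,0): lhs=(a,0) != rhs=(b,0)
  e.g. a=(a,0), b=(c,1), c=(b,0): lhs=(a,0) != rhs=(b,0)
Total violating triples: 40


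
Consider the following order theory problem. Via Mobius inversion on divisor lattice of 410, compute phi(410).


phi(n) = n * prod_{p|n} (1 - 1/p).
Prime divisors of 410: [2, 5, 41]
phi(410) = 410 * (1 - 1/2) * (1 - 1/5) * (1 - 1/41)
phi(410) = 160


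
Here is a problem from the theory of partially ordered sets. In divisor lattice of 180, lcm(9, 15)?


Join=lcm.
gcd(9,15)=3
lcm=45


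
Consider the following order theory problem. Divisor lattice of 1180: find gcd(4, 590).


In a divisor lattice, meet = gcd (greatest common divisor).
By Euclidean algorithm or factoring: gcd(4,590) = 2


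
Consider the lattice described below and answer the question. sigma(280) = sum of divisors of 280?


sigma(n) = sum of divisors.
Divisors of 280: [1, 2, 4, 5, 7, 8, 10, 14, 20, 28, 35, 40, 56, 70, 140, 280]
Sum = 720


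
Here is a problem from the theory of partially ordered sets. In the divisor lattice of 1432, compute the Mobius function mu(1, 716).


In a divisor lattice, mu(a,b) = mu(b/a) where mu is the classical Mobius function.
b/a = 716/1 = 716
Prime factorization of 716: primes [2, 179]
716 is not squarefree, so mu(716) = 0


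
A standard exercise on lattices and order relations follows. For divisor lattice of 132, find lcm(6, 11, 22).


In a divisor lattice, join = lcm (least common multiple).
Compute lcm iteratively: start with first element, then lcm(current, next).
Elements: [6, 11, 22]
lcm(6,11) = 66
lcm(66,22) = 66
Final lcm = 66


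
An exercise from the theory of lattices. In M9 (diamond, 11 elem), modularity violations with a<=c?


Modular law: if a <= c then a v (b ^ c) = (a v b) ^ c.
Check all triples (a,b,c) with a <= c among 11 elements.
This lattice is modular (diamonds M_m and their chain-products are modular).
Total violating triples: 0


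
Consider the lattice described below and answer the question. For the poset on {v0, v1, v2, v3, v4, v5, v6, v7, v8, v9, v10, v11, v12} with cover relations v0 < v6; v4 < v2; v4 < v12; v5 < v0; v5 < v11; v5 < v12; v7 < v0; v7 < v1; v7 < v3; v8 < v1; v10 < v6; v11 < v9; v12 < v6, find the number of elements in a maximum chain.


A chain is a totally ordered subset; we count the number of elements in a maximum chain.
Compute, for each element x, the size of the longest chain ending at x:
  v4: 1
  v5: 1
  v7: 1
  v8: 1
  v10: 1
  v2: 2
  ...
A maximum chain: v5 < v0 < v6
Number of elements in the longest chain: 3


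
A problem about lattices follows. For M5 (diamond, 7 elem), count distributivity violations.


Distributive law: a ^ (b v c) = (a ^ b) v (a ^ c).
Check all 7^3 = 343 ordered triples (a,b,c).
  e.g. a=a1, b=a2, c=a3: lhs=a1 != rhs=0
  e.g. a=a1, b=a2, c=a4: lhs=a1 != rhs=0
Total violating triples: 60


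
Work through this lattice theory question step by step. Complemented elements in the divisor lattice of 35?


An element a is complemented if some b has a meet b = bottom, a join b = top.
a is complemented iff gcd(a, n/a)=1, i.e. a is a unitary divisor of 35.
Complemented elements: 1, 5, 7, 35
Count: 4


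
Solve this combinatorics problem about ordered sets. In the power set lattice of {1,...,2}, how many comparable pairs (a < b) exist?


A comparable pair {a,b} has a < b or b < a in the order.
Count unordered pairs where one element is strictly below the other.
Examples: {{},{1}}, {{},{2}}, {{},{1,2}}, {{1},{1,2}}, ...
Total comparable pairs: 5


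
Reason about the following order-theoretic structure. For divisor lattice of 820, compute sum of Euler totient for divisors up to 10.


Divisors of 820 up to 10: [1, 2, 4, 5, 10]
phi values: [1, 1, 2, 4, 4]
Sum = 12


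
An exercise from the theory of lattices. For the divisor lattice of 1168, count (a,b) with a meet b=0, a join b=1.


Complement pair (a,b): a meet b = bottom, a join b = top.
Here: gcd(a,b)=1 and lcm(a,b)=1168, i.e. a*b=1168 with a,b coprime.
Pairs found: (1,1168), (16,73), (73,16), (1168,1)
Total ordered pairs: 4


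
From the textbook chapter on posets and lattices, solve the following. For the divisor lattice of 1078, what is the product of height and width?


Height = length of longest chain minus 1; width = size of largest antichain.
A maximum chain: 1 | 11 | 77 | 539 | 1078  (height 4).
A maximum antichain: {14, 22, 49, 77}  (width 4).
Product = 4 * 4 = 16


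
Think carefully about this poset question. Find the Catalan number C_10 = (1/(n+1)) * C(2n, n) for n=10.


C(n) = C(2n, n) / (n+1).
C(20, 10) = 184756
C(10) = 184756 / 11 = 16796


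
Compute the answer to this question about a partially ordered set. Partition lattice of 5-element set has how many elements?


B(n) = number of set partitions of an n-element set.
B(n) satisfies the recurrence: B(n+1) = sum_k C(n,k)*B(k).
B(5) = 52


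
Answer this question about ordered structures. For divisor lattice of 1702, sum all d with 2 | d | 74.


Interval [2,74] in divisors of 1702: [2, 74]
Sum = 76


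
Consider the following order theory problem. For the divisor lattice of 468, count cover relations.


A cover relation a -< b holds when a < b with no c strictly between.
Cover relations:
  1 -< 2
  1 -< 3
  1 -< 13
  2 -< 4
  2 -< 6
  2 -< 26
  3 -< 6
  3 -< 9
  ...25 more
Total: 33


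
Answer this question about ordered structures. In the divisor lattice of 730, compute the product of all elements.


Divisors of 730: [1, 2, 5, 10, 73, 146, 365, 730]
Product = n^(d(n)/2) = 730^(8/2)
Product = 283982410000


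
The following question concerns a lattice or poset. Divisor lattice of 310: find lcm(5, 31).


In a divisor lattice, join = lcm (least common multiple).
gcd(5,31) = 1
lcm(5,31) = 5*31/gcd = 155/1 = 155


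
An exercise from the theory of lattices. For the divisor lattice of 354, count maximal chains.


A maximal chain goes from the minimum element to a maximal element via cover relations.
Counting all min-to-max paths in the cover graph.
Total maximal chains: 6


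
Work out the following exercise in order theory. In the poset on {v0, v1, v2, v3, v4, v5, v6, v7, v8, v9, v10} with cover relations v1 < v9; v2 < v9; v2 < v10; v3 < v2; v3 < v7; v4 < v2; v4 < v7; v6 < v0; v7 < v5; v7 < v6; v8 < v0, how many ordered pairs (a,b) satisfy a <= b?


The order relation is {(a,b) : a <= b}, reflexive so it includes (a,a).
Examples: (v0,v0), (v1,v1), (v1,v9), (v10,v10), (v2,v10), ...
Total ordered pairs: 33


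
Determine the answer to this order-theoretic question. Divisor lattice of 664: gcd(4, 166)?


Meet=gcd.
gcd(4,166)=2


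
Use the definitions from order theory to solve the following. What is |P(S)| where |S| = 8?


Power set = 2^n.
2^8 = 256


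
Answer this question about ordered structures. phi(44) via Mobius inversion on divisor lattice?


phi(n) = n * prod_{p|n} (1 - 1/p).
Prime divisors of 44: [2, 11]
phi(44) = 44 * (1 - 1/2) * (1 - 1/11)
phi(44) = 20


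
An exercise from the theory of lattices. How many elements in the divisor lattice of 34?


Divisors of 34: [1, 2, 17, 34]
Count: 4


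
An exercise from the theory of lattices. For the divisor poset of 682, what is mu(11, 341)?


In a divisor lattice, mu(a,b) = mu(b/a) where mu is the classical Mobius function.
b/a = 341/11 = 31
Prime factorization of 31: primes [31]
31 is squarefree with 1 prime factor(s), so mu(31) = (-1)^1 = -1


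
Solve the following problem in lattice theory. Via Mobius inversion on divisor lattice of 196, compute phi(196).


phi(n) = n * prod_{p|n} (1 - 1/p).
Prime divisors of 196: [2, 7]
phi(196) = 196 * (1 - 1/2) * (1 - 1/7)
phi(196) = 84


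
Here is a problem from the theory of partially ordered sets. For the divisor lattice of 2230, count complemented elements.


An element a is complemented if some b has a meet b = bottom, a join b = top.
a is complemented iff gcd(a, n/a)=1, i.e. a is a unitary divisor of 2230.
Complemented elements: 1, 2, 5, 10, 223, 446, ... (2 more)
Count: 8


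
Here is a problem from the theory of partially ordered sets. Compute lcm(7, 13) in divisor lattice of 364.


In a divisor lattice, join = lcm (least common multiple).
gcd(7,13) = 1
lcm(7,13) = 7*13/gcd = 91/1 = 91


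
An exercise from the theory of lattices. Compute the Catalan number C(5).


C(n) = C(2n, n) / (n+1).
C(10, 5) = 252
C(5) = 252 / 6 = 42


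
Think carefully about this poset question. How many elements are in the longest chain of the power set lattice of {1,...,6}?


A chain is a totally ordered subset; we count the number of elements in a maximum chain.
Compute, for each element x, the size of the longest chain ending at x:
  {}: 1
  {1}: 2
  {2}: 2
  {3}: 2
  {4}: 2
  {5}: 2
  ...
A maximum chain: {} < {1} < {1,2} < {1,2,3} < {1,2,3,4} < {1,2,3,4,5} < {1,2,3,4,5,6}
Number of elements in the longest chain: 7


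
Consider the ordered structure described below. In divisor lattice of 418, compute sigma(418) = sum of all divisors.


sigma(n) = sum of divisors.
Divisors of 418: [1, 2, 11, 19, 22, 38, 209, 418]
Sum = 720


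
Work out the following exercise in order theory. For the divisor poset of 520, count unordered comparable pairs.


A comparable pair {a,b} has a < b or b < a in the order.
Count unordered pairs where one element is strictly below the other.
Examples: {1,2}, {1,4}, {1,5}, {1,8}, ...
Total comparable pairs: 74


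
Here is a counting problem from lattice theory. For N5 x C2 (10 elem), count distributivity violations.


Distributive law: a ^ (b v c) = (a ^ b) v (a ^ c).
Check all 10^3 = 1000 ordered triples (a,b,c).
  e.g. a=(b,0), b=(a,0), c=(c,0): lhs=(b,0) != rhs=(a,0)
  e.g. a=(b,0), b=(a,0), c=(c,1): lhs=(b,0) != rhs=(a,0)
Total violating triples: 16


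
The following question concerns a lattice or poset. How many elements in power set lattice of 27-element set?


Power set = 2^n.
2^27 = 134217728


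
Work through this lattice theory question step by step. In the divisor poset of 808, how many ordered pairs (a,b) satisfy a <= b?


The order relation is {(a,b) : a <= b}, reflexive so it includes (a,a).
Examples: (1,1), (1,101), (1,2), (1,202), (1,4), ...
Total ordered pairs: 30


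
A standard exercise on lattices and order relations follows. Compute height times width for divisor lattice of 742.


Height = length of longest chain minus 1; width = size of largest antichain.
A maximum chain: 1 | 53 | 371 | 742  (height 3).
A maximum antichain: {2, 7, 53}  (width 3).
Product = 3 * 3 = 9


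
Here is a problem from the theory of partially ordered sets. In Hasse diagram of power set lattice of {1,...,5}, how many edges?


A cover relation a -< b holds when a < b with no c strictly between.
Cover relations:
  {} -< {1}
  {} -< {2}
  {} -< {3}
  {} -< {4}
  {} -< {5}
  {1} -< {1,2}
  {1} -< {1,3}
  {1} -< {1,4}
  ...72 more
Total: 80


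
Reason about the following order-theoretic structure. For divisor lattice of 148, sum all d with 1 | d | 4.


Interval [1,4] in divisors of 148: [1, 2, 4]
Sum = 7


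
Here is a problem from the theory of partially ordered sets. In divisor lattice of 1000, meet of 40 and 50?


In a divisor lattice, meet = gcd (greatest common divisor).
By Euclidean algorithm or factoring: gcd(40,50) = 10


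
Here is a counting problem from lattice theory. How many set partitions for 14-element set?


B(n) = number of set partitions of an n-element set.
B(n) satisfies the recurrence: B(n+1) = sum_k C(n,k)*B(k).
B(14) = 190899322


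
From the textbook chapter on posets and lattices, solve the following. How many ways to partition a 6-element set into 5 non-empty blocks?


S(n,k) = k*S(n-1,k) + S(n-1,k-1).
S(5,5) = 1, S(5,4) = 10
S(6,5) = 5*1 + 10 = 5 + 10
S(6,5) = 15


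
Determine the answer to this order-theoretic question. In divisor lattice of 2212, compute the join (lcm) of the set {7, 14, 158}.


In a divisor lattice, join = lcm (least common multiple).
Compute lcm iteratively: start with first element, then lcm(current, next).
Elements: [7, 14, 158]
lcm(7,14) = 14
lcm(14,158) = 1106
Final lcm = 1106


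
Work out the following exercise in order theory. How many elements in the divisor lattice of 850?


Divisors of 850: [1, 2, 5, 10, 17, 25, 34, 50, 85, 170, 425, 850]
Count: 12


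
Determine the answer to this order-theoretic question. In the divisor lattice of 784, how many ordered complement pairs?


Complement pair (a,b): a meet b = bottom, a join b = top.
Here: gcd(a,b)=1 and lcm(a,b)=784, i.e. a*b=784 with a,b coprime.
Pairs found: (1,784), (16,49), (49,16), (784,1)
Total ordered pairs: 4


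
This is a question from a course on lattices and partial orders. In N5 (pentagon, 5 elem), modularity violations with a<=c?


Modular law: if a <= c then a v (b ^ c) = (a v b) ^ c.
Check all triples (a,b,c) with a <= c among 5 elements.
  e.g. a=a, b=c, c=b: lhs=a != rhs=b
Total violating triples: 1


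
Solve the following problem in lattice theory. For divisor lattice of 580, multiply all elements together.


Divisors of 580: [1, 2, 4, 5, 10, 20, 29, 58, 116, 145, 290, 580]
Product = n^(d(n)/2) = 580^(12/2)
Product = 38068692544000000


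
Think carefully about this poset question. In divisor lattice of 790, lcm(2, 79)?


Join=lcm.
gcd(2,79)=1
lcm=158


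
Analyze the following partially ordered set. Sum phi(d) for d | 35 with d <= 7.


Divisors of 35 up to 7: [1, 5, 7]
phi values: [1, 4, 6]
Sum = 11


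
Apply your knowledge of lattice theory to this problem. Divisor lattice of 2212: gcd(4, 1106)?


Meet=gcd.
gcd(4,1106)=2


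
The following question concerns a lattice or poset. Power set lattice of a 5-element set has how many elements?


Power set = 2^n.
2^5 = 32


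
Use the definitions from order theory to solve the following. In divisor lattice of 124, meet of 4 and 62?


In a divisor lattice, meet = gcd (greatest common divisor).
By Euclidean algorithm or factoring: gcd(4,62) = 2


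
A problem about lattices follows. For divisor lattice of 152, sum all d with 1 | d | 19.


Interval [1,19] in divisors of 152: [1, 19]
Sum = 20


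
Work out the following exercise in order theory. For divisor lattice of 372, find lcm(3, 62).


In a divisor lattice, join = lcm (least common multiple).
Compute lcm iteratively: start with first element, then lcm(current, next).
Elements: [3, 62]
lcm(3,62) = 186
Final lcm = 186


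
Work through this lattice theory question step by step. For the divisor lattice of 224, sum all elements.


sigma(n) = sum of divisors.
Divisors of 224: [1, 2, 4, 7, 8, 14, 16, 28, 32, 56, 112, 224]
Sum = 504


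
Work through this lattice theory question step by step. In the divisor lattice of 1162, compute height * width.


Height = length of longest chain minus 1; width = size of largest antichain.
A maximum chain: 1 | 83 | 581 | 1162  (height 3).
A maximum antichain: {2, 7, 83}  (width 3).
Product = 3 * 3 = 9


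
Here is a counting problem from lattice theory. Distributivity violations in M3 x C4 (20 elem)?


Distributive law: a ^ (b v c) = (a ^ b) v (a ^ c).
Check all 20^3 = 8000 ordered triples (a,b,c).
  e.g. a=(a1,0), b=(a2,0), c=(a3,0): lhs=(a1,0) != rhs=(0,0)
  e.g. a=(a1,0), b=(a2,0), c=(a3,1): lhs=(a1,0) != rhs=(0,0)
Total violating triples: 384


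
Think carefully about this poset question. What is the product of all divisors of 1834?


Divisors of 1834: [1, 2, 7, 14, 131, 262, 917, 1834]
Product = n^(d(n)/2) = 1834^(8/2)
Product = 11313508965136


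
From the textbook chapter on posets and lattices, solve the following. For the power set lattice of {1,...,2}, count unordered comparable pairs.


A comparable pair {a,b} has a < b or b < a in the order.
Count unordered pairs where one element is strictly below the other.
Examples: {{},{1}}, {{},{2}}, {{},{1,2}}, {{1},{1,2}}, ...
Total comparable pairs: 5


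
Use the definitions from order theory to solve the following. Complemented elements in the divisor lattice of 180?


An element a is complemented if some b has a meet b = bottom, a join b = top.
a is complemented iff gcd(a, n/a)=1, i.e. a is a unitary divisor of 180.
Complemented elements: 1, 4, 5, 9, 20, 36, ... (2 more)
Count: 8


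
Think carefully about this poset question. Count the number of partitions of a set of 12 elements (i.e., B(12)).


B(n) = number of set partitions of an n-element set.
B(n) satisfies the recurrence: B(n+1) = sum_k C(n,k)*B(k).
B(12) = 4213597


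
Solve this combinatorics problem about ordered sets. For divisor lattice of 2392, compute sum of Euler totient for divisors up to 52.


Divisors of 2392 up to 52: [1, 2, 4, 8, 13, 23, 26, 46, 52]
phi values: [1, 1, 2, 4, 12, 22, 12, 22, 24]
Sum = 100


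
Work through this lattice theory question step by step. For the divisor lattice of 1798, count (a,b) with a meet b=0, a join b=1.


Complement pair (a,b): a meet b = bottom, a join b = top.
Here: gcd(a,b)=1 and lcm(a,b)=1798, i.e. a*b=1798 with a,b coprime.
Pairs found: (1,1798), (2,899), (29,62), (31,58), ... (4 more)
Total ordered pairs: 8


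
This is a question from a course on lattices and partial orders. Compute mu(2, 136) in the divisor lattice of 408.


In a divisor lattice, mu(a,b) = mu(b/a) where mu is the classical Mobius function.
b/a = 136/2 = 68
Prime factorization of 68: primes [2, 17]
68 is not squarefree, so mu(68) = 0


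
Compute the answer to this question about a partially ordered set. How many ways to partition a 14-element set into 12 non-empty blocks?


S(n,k) = k*S(n-1,k) + S(n-1,k-1).
S(13,12) = 78, S(13,11) = 2431
S(14,12) = 12*78 + 2431 = 936 + 2431
S(14,12) = 3367


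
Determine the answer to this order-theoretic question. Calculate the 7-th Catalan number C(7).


C(n) = C(2n, n) / (n+1).
C(14, 7) = 3432
C(7) = 3432 / 8 = 429


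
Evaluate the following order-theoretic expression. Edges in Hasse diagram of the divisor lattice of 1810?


A cover relation a -< b holds when a < b with no c strictly between.
Cover relations:
  1 -< 2
  1 -< 5
  1 -< 181
  2 -< 10
  2 -< 362
  5 -< 10
  5 -< 905
  10 -< 1810
  ...4 more
Total: 12


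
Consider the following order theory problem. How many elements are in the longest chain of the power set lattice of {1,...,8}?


A chain is a totally ordered subset; we count the number of elements in a maximum chain.
Compute, for each element x, the size of the longest chain ending at x:
  {}: 1
  {1}: 2
  {2}: 2
  {3}: 2
  {4}: 2
  {5}: 2
  ...
A maximum chain: {} < {1} < {1,2} < {1,2,3} < {1,2,3,4} < {1,2,3,4,5} < {1,2,3,4,5,6} < {1,2,3,4,5,6,7} < {1,2,3,4,5,6,7,8}
Number of elements in the longest chain: 9


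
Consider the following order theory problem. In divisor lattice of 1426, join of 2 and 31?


In a divisor lattice, join = lcm (least common multiple).
gcd(2,31) = 1
lcm(2,31) = 2*31/gcd = 62/1 = 62


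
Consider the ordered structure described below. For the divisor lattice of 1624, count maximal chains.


A maximal chain goes from the minimum element to a maximal element via cover relations.
Counting all min-to-max paths in the cover graph.
Total maximal chains: 20


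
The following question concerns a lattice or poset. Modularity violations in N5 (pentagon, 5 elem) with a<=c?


Modular law: if a <= c then a v (b ^ c) = (a v b) ^ c.
Check all triples (a,b,c) with a <= c among 5 elements.
  e.g. a=a, b=c, c=b: lhs=a != rhs=b
Total violating triples: 1


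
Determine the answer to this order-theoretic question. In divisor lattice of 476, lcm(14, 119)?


Join=lcm.
gcd(14,119)=7
lcm=238


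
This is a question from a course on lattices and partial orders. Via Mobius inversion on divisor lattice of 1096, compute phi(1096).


phi(n) = n * prod_{p|n} (1 - 1/p).
Prime divisors of 1096: [2, 137]
phi(1096) = 1096 * (1 - 1/2) * (1 - 1/137)
phi(1096) = 544


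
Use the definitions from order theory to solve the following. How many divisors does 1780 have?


Divisors of 1780: [1, 2, 4, 5, 10, 20, 89, 178, 356, 445, 890, 1780]
Count: 12


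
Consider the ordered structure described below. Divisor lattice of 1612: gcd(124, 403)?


Meet=gcd.
gcd(124,403)=31


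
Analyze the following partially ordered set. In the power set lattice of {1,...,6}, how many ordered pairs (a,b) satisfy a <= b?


The order relation is {(a,b) : a <= b}, reflexive so it includes (a,a).
Examples: ({},{}), ({},{1,2}), ({},{1,2,3}), ({},{1,2,3,4}), ({},{1,2,3,4,5}), ...
Total ordered pairs: 729


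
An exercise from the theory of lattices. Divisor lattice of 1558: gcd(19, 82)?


Meet=gcd.
gcd(19,82)=1


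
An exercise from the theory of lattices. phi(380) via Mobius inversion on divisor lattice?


phi(n) = n * prod_{p|n} (1 - 1/p).
Prime divisors of 380: [2, 5, 19]
phi(380) = 380 * (1 - 1/2) * (1 - 1/5) * (1 - 1/19)
phi(380) = 144


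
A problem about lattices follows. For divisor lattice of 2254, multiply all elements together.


Divisors of 2254: [1, 2, 7, 14, 23, 46, 49, 98, 161, 322, 1127, 2254]
Product = n^(d(n)/2) = 2254^(12/2)
Product = 131136464365078828096


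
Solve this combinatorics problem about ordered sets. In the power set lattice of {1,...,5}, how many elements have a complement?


An element a is complemented if some b has a meet b = bottom, a join b = top.
every subset A has complement S\A, so all elements are complemented.
Complemented elements: {}, {1}, {2}, {3}, {4}, {5}, ... (26 more)
Count: 32


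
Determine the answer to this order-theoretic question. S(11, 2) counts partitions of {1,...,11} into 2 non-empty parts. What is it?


S(n,k) = k*S(n-1,k) + S(n-1,k-1).
S(10,2) = 511, S(10,1) = 1
S(11,2) = 2*511 + 1 = 1022 + 1
S(11,2) = 1023


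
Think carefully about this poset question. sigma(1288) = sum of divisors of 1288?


sigma(n) = sum of divisors.
Divisors of 1288: [1, 2, 4, 7, 8, 14, 23, 28, 46, 56, 92, 161, 184, 322, 644, 1288]
Sum = 2880


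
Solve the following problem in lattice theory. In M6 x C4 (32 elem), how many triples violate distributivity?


Distributive law: a ^ (b v c) = (a ^ b) v (a ^ c).
Check all 32^3 = 32768 ordered triples (a,b,c).
  e.g. a=(a1,0), b=(a2,0), c=(a3,0): lhs=(a1,0) != rhs=(0,0)
  e.g. a=(a1,0), b=(a2,0), c=(a3,1): lhs=(a1,0) != rhs=(0,0)
Total violating triples: 7680


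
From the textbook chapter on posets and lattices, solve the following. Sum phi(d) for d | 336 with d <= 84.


Divisors of 336 up to 84: [1, 2, 3, 4, 6, 7, 8, 12, 14, 16, 21, 24, 28, 42, 48, 56, 84]
phi values: [1, 1, 2, 2, 2, 6, 4, 4, 6, 8, 12, 8, 12, 12, 16, 24, 24]
Sum = 144


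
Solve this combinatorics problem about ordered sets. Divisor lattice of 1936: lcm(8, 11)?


Join=lcm.
gcd(8,11)=1
lcm=88


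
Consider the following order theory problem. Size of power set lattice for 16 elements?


Power set = 2^n.
2^16 = 65536


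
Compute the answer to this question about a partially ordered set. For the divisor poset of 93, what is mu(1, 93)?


In a divisor lattice, mu(a,b) = mu(b/a) where mu is the classical Mobius function.
b/a = 93/1 = 93
Prime factorization of 93: primes [3, 31]
93 is squarefree with 2 prime factor(s), so mu(93) = (-1)^2 = 1


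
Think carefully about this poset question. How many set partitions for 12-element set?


B(n) = number of set partitions of an n-element set.
B(n) satisfies the recurrence: B(n+1) = sum_k C(n,k)*B(k).
B(12) = 4213597


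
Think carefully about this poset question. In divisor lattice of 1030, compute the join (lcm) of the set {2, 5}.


In a divisor lattice, join = lcm (least common multiple).
Compute lcm iteratively: start with first element, then lcm(current, next).
Elements: [2, 5]
lcm(2,5) = 10
Final lcm = 10


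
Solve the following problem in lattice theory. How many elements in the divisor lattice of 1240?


Divisors of 1240: [1, 2, 4, 5, 8, 10, 20, 31, 40, 62, 124, 155, 248, 310, 620, 1240]
Count: 16


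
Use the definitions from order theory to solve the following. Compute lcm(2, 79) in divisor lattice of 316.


In a divisor lattice, join = lcm (least common multiple).
gcd(2,79) = 1
lcm(2,79) = 2*79/gcd = 158/1 = 158


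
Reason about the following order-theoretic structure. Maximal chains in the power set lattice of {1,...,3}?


A maximal chain goes from the minimum element to a maximal element via cover relations.
Counting all min-to-max paths in the cover graph.
Total maximal chains: 6


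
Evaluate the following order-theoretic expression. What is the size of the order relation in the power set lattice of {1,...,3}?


The order relation is {(a,b) : a <= b}, reflexive so it includes (a,a).
Examples: ({},{}), ({},{1,2}), ({},{1,2,3}), ({},{1,3}), ({},{1}), ...
Total ordered pairs: 27


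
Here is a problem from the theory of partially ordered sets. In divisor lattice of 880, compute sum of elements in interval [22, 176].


Interval [22,176] in divisors of 880: [22, 44, 88, 176]
Sum = 330


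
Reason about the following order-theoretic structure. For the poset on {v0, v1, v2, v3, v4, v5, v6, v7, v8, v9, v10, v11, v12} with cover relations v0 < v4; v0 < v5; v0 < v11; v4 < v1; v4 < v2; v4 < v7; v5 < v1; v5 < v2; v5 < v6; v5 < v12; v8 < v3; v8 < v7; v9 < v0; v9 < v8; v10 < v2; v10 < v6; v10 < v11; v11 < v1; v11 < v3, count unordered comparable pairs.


A comparable pair {a,b} has a < b or b < a in the order.
Count unordered pairs where one element is strictly below the other.
Examples: {v0,v1}, {v0,v2}, {v0,v3}, {v0,v4}, ...
Total comparable pairs: 36
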